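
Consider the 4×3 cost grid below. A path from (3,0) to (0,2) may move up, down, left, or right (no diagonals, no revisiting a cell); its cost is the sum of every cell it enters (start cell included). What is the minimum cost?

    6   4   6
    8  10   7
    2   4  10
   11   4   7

37

Path (3,0) -> (2,0) -> (1,0) -> (0,0) -> (0,1) -> (0,2): 11 + 2 + 8 + 6 + 4 + 6 = 37.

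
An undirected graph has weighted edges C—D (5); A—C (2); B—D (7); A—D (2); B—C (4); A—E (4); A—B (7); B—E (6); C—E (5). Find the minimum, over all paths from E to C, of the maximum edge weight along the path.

Some routes from E to C:
E→A→D→C: max(4, 2, 5) = 5
E→C: max(5) = 5
E→A→C: max(4, 2) = 4
The minimum achievable maximum is 4.

4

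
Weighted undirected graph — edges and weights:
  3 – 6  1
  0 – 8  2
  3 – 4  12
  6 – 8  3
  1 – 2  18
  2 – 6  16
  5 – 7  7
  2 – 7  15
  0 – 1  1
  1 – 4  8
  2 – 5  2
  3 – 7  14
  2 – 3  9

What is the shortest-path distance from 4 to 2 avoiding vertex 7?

Comparing a few candidate routes:
4 - 1 - 2: 8 + 18 = 26
4 - 1 - 0 - 8 - 6 - 3 - 2: 8 + 1 + 2 + 3 + 1 + 9 = 24
4 - 3 - 2: 12 + 9 = 21
Shortest: 21.

21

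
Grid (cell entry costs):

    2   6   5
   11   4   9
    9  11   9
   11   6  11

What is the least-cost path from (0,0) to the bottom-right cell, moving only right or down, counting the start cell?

Take (0,0)→(0,1)→(1,1)→(2,1)→(3,1)→(3,2) for a total of 2 + 6 + 4 + 11 + 6 + 11 = 40.
For comparison, the top-then-right route costs 42.

40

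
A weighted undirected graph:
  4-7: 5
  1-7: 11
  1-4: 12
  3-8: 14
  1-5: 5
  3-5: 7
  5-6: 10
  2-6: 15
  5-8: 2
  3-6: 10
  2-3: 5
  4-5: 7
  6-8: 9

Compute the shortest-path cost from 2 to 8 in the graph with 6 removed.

Paths from 2 to 8 avoiding 6:
2 → 3 → 8: 5 + 14 = 19
2 → 3 → 5 → 8: 5 + 7 + 2 = 14
Shortest: 14.

14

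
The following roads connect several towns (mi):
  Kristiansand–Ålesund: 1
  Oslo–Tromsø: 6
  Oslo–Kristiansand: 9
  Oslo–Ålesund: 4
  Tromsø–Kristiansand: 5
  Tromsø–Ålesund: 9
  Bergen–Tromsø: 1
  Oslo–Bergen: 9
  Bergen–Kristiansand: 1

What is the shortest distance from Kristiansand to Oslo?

5

Comparing a few candidate routes:
Kristiansand -> Tromsø -> Oslo: 5 + 6 = 11
Kristiansand -> Bergen -> Oslo: 1 + 9 = 10
Kristiansand -> Tromsø -> Bergen -> Oslo: 5 + 1 + 9 = 15
Kristiansand -> Bergen -> Tromsø -> Oslo: 1 + 1 + 6 = 8
Kristiansand -> Oslo: 9
Kristiansand -> Ålesund -> Oslo: 1 + 4 = 5
Best route has total 5 mi.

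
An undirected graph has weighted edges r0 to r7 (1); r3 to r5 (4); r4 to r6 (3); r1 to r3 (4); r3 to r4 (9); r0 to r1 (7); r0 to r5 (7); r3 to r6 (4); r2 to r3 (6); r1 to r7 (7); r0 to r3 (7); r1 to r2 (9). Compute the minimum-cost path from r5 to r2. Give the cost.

10

Comparing a few candidate routes:
r5-r0-r7-r1-r2: 7 + 1 + 7 + 9 = 24
r5-r3-r1-r2: 4 + 4 + 9 = 17
r5-r3-r2: 4 + 6 = 10
r5-r0-r3-r2: 7 + 7 + 6 = 20
r5-r0-r1-r3-r2: 7 + 7 + 4 + 6 = 24
r5-r0-r1-r2: 7 + 7 + 9 = 23
The minimum is 10.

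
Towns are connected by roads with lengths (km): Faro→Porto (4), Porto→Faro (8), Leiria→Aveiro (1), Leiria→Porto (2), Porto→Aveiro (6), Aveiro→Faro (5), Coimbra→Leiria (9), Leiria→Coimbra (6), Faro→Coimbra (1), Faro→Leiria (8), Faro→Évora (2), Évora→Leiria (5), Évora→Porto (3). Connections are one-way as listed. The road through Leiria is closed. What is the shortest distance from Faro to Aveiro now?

Candidate routes:
Faro -> Évora -> Porto -> Aveiro: 2 + 3 + 6 = 11
Faro -> Porto -> Aveiro: 4 + 6 = 10
Best route has total 10 km.

10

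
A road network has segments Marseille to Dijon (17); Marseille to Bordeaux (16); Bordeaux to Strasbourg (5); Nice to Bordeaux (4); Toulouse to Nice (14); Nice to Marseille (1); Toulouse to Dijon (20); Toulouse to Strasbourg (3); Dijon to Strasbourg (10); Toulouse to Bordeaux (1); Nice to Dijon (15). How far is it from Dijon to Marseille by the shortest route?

A few of the Dijon→Marseille routes:
Dijon→Toulouse→Bordeaux→Nice→Marseille: 20 + 1 + 4 + 1 = 26
Dijon→Strasbourg→Toulouse→Nice→Marseille: 10 + 3 + 14 + 1 = 28
Dijon→Nice→Marseille: 15 + 1 = 16
Dijon→Strasbourg→Toulouse→Bordeaux→Nice→Marseille: 10 + 3 + 1 + 4 + 1 = 19
Dijon→Marseille: 17
Dijon→Strasbourg→Bordeaux→Nice→Marseille: 10 + 5 + 4 + 1 = 20
Shortest: 16.

16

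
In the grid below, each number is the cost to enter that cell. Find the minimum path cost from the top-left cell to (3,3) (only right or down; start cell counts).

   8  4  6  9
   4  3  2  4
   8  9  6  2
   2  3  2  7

Path (0,0) → (0,1) → (1,1) → (1,2) → (1,3) → (2,3) → (3,3): 8 + 4 + 3 + 2 + 4 + 2 + 7 = 30.

30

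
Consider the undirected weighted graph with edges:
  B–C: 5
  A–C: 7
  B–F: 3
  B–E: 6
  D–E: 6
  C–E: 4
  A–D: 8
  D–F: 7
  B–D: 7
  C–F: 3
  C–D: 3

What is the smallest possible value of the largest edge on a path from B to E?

A few of the B→E routes:
B→F→C→D→E: max(3, 3, 3, 6) = 6
B→C→E: max(5, 4) = 5
B→F→D→E: max(3, 7, 6) = 7
B→F→C→E: max(3, 3, 4) = 4
B→E: max(6) = 6
B→C→D→E: max(5, 3, 6) = 6
Smallest bottleneck: 4.

4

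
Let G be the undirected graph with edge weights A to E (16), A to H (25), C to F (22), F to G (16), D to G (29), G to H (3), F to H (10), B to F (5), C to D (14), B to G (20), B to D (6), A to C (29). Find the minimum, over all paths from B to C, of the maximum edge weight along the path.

14

A few of the B→C routes:
B→G→H→F→C: max(20, 3, 10, 22) = 22
B→G→F→C: max(20, 16, 22) = 22
B→D→C: max(6, 14) = 14
The minimum achievable maximum is 14.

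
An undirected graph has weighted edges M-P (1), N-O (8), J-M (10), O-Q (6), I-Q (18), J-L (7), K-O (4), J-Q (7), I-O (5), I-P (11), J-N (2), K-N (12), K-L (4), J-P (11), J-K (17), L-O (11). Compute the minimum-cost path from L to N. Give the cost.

9

A few of the L→N routes:
L→J→N: 7 + 2 = 9
L→K→N: 4 + 12 = 16
L→K→O→N: 4 + 4 + 8 = 16
The minimum is 9.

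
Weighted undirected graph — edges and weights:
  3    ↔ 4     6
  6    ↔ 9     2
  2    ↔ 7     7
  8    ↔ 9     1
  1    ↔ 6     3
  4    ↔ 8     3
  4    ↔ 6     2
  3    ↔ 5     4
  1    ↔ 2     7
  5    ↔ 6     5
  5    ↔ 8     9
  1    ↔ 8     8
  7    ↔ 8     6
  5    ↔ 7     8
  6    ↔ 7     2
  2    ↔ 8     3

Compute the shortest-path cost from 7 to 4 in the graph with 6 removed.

9

Comparing a few candidate routes:
7 → 2 → 1 → 8 → 4: 7 + 7 + 8 + 3 = 25
7 → 2 → 8 → 4: 7 + 3 + 3 = 13
7 → 8 → 4: 6 + 3 = 9
7 → 5 → 8 → 4: 8 + 9 + 3 = 20
7 → 8 → 5 → 3 → 4: 6 + 9 + 4 + 6 = 25
7 → 5 → 3 → 4: 8 + 4 + 6 = 18
The minimum is 9.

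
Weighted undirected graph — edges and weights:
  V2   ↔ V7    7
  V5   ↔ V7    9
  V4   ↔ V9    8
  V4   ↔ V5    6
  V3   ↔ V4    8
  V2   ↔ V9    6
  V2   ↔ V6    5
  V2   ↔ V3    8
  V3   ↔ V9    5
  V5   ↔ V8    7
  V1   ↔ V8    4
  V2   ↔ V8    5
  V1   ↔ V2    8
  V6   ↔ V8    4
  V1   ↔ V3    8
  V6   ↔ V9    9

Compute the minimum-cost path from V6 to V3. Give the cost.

13

Some routes from V6 to V3:
V6 -> V8 -> V2 -> V3: 4 + 5 + 8 = 17
V6 -> V8 -> V1 -> V3: 4 + 4 + 8 = 16
V6 -> V9 -> V3: 9 + 5 = 14
V6 -> V8 -> V2 -> V9 -> V3: 4 + 5 + 6 + 5 = 20
V6 -> V2 -> V9 -> V3: 5 + 6 + 5 = 16
V6 -> V2 -> V3: 5 + 8 = 13
The minimum is 13.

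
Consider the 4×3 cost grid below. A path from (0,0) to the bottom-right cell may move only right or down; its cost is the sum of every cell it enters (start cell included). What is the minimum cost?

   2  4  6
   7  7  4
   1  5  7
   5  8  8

30

Cheapest: [0,0] -> [1,0] -> [2,0] -> [2,1] -> [2,2] -> [3,2]
  2 + 7 + 1 + 5 + 7 + 8 = 30
For comparison, the top-then-right route costs 31.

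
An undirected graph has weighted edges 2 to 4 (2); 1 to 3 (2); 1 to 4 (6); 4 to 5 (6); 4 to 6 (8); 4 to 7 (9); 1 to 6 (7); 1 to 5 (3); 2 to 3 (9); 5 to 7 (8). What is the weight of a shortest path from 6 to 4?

Candidate routes:
6 → 4: 8
6 → 1 → 3 → 2 → 4: 7 + 2 + 9 + 2 = 20
6 → 1 → 4: 7 + 6 = 13
6 → 1 → 5 → 7 → 4: 7 + 3 + 8 + 9 = 27
6 → 1 → 5 → 4: 7 + 3 + 6 = 16
Best route has total 8.

8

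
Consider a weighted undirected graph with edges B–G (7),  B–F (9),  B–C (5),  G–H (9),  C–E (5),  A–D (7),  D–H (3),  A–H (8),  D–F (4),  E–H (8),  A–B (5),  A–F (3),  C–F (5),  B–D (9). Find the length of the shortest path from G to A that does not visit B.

17

Checking several routes:
G→H→A: 9 + 8 = 17
G→H→D→F→A: 9 + 3 + 4 + 3 = 19
G→H→D→A: 9 + 3 + 7 = 19
G→H→E→C→F→A: 9 + 8 + 5 + 5 + 3 = 30
Shortest: 17.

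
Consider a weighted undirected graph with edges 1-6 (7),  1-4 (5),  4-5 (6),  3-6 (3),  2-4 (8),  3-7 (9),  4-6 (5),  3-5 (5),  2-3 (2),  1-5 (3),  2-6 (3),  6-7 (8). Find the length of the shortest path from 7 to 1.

15

Checking several routes:
7 - 3 - 6 - 1: 9 + 3 + 7 = 19
7 - 3 - 5 - 1: 9 + 5 + 3 = 17
7 - 6 - 4 - 1: 8 + 5 + 5 = 18
7 - 6 - 1: 8 + 7 = 15
Shortest: 15.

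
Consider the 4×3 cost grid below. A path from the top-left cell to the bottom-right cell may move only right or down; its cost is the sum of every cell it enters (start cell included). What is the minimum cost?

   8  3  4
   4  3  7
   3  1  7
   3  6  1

22

Best path: (0,0) -> (0,1) -> (1,1) -> (2,1) -> (3,1) -> (3,2)
Cost: 8 + 3 + 3 + 1 + 6 + 1 = 22
For comparison, the top-then-right route costs 30.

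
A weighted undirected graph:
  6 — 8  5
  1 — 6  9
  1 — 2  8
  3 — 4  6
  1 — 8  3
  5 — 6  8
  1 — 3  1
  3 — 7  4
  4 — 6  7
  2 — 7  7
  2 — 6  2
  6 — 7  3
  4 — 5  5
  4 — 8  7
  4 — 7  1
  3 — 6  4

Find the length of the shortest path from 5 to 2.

10

Comparing a few candidate routes:
5→4→3→6→2: 5 + 6 + 4 + 2 = 17
5→4→7→6→2: 5 + 1 + 3 + 2 = 11
5→6→2: 8 + 2 = 10
5→4→6→2: 5 + 7 + 2 = 14
5→4→7→3→6→2: 5 + 1 + 4 + 4 + 2 = 16
5→4→7→2: 5 + 1 + 7 = 13
Best route has total 10.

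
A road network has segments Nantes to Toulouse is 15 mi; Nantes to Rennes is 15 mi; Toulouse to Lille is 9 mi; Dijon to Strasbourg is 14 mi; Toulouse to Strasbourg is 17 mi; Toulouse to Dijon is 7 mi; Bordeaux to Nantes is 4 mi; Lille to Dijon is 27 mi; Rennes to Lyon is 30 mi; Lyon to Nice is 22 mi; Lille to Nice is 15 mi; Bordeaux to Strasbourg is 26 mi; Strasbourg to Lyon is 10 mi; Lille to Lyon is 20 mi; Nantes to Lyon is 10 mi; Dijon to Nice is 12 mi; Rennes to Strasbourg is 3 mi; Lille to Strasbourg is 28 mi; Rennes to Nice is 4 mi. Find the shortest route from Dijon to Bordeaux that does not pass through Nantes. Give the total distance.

40

A few of the Dijon→Bordeaux routes:
Dijon → Nice → Rennes → Strasbourg → Bordeaux: 12 + 4 + 3 + 26 = 45
Dijon → Strasbourg → Bordeaux: 14 + 26 = 40
Dijon → Toulouse → Strasbourg → Bordeaux: 7 + 17 + 26 = 50
Dijon → Toulouse → Lille → Nice → Rennes → Strasbourg → Bordeaux: 7 + 9 + 15 + 4 + 3 + 26 = 64
The minimum is 40 mi.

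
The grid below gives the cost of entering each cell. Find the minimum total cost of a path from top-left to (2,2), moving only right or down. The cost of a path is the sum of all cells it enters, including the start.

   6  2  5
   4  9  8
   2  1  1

One optimal route is (0,0) (1,0) (2,0) (2,1) (2,2).
Its cost is 6 + 4 + 2 + 1 + 1 = 14.

14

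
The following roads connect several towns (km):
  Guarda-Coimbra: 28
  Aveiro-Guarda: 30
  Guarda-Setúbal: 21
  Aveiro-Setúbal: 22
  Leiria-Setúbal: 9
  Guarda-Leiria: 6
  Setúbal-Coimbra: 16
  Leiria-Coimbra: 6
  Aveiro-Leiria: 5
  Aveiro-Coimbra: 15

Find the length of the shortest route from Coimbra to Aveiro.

11

Some routes from Coimbra to Aveiro:
Coimbra → Setúbal → Leiria → Aveiro: 16 + 9 + 5 = 30
Coimbra → Leiria → Setúbal → Aveiro: 6 + 9 + 22 = 37
Coimbra → Aveiro: 15
Coimbra → Setúbal → Aveiro: 16 + 22 = 38
Coimbra → Leiria → Aveiro: 6 + 5 = 11
Coimbra → Guarda → Leiria → Aveiro: 28 + 6 + 5 = 39
Best route has total 11 km.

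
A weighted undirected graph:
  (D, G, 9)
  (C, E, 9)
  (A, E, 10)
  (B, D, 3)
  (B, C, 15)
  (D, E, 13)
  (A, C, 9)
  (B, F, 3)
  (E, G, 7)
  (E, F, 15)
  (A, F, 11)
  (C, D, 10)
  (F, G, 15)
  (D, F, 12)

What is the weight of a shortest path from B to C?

Checking several routes:
B-D-C: 3 + 10 = 13
B-F-D-C: 3 + 12 + 10 = 25
B-F-A-C: 3 + 11 + 9 = 23
B-F-E-C: 3 + 15 + 9 = 27
B-C: 15
B-D-E-C: 3 + 13 + 9 = 25
Shortest: 13.

13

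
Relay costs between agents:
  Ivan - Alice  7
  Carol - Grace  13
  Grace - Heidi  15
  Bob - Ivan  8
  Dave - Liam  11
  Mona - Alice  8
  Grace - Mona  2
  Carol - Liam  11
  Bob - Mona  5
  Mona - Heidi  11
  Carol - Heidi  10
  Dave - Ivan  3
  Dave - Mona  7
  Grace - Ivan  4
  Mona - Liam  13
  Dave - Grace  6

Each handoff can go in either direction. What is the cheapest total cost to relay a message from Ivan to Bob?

8

A few of the Ivan→Bob routes:
Ivan -> Grace -> Mona -> Bob: 4 + 2 + 5 = 11
Ivan -> Dave -> Grace -> Mona -> Bob: 3 + 6 + 2 + 5 = 16
Ivan -> Alice -> Mona -> Bob: 7 + 8 + 5 = 20
Ivan -> Dave -> Mona -> Bob: 3 + 7 + 5 = 15
Ivan -> Bob: 8
Shortest: 8.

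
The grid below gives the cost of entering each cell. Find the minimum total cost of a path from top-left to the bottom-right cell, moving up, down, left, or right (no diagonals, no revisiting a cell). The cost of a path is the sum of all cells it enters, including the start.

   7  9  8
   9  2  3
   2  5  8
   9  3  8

Take r0c0→r0c1→r1c1→r2c1→r3c1→r3c2 for a total of 7 + 9 + 2 + 5 + 3 + 8 = 34.

34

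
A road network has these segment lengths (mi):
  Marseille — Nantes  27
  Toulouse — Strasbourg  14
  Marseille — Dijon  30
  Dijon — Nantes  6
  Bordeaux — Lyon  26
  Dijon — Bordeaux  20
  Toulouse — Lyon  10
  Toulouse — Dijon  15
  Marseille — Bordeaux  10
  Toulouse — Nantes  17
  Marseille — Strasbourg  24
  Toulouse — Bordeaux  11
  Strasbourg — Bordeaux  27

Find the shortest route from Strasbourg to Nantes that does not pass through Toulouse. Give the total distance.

51

A few of the Strasbourg→Nantes routes:
Strasbourg - Marseille - Dijon - Nantes: 24 + 30 + 6 = 60
Strasbourg - Bordeaux - Dijon - Nantes: 27 + 20 + 6 = 53
Strasbourg - Marseille - Nantes: 24 + 27 = 51
Shortest: 51 mi.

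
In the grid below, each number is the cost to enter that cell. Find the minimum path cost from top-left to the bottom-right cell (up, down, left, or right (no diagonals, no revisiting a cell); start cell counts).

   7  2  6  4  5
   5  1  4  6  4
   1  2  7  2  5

26

Best path: r0c0→r0c1→r1c1→r2c1→r2c2→r2c3→r2c4
Cost: 7 + 2 + 1 + 2 + 7 + 2 + 5 = 26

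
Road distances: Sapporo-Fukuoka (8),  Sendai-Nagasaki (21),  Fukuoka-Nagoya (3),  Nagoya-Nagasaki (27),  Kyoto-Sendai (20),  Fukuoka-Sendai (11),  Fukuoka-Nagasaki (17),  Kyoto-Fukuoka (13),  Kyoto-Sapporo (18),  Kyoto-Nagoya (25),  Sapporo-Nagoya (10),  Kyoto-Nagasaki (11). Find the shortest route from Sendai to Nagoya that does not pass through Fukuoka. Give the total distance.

45

Comparing a few candidate routes:
Sendai→Nagasaki→Nagoya: 21 + 27 = 48
Sendai→Kyoto→Sapporo→Nagoya: 20 + 18 + 10 = 48
Sendai→Kyoto→Nagoya: 20 + 25 = 45
Shortest: 45.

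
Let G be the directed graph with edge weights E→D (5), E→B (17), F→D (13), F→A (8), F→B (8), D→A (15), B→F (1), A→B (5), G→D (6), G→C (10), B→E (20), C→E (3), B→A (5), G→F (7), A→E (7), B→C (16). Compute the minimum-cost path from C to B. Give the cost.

Routes from C to B:
C→E→B: 3 + 17 = 20
C→E→D→A→B: 3 + 5 + 15 + 5 = 28
Shortest: 20.

20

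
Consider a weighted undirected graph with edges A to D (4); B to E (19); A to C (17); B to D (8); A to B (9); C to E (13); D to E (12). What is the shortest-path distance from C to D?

Candidate routes:
C → A → B → D: 17 + 9 + 8 = 34
C → E → B → D: 13 + 19 + 8 = 40
C → E → D: 13 + 12 = 25
C → A → B → E → D: 17 + 9 + 19 + 12 = 57
C → E → B → A → D: 13 + 19 + 9 + 4 = 45
C → A → D: 17 + 4 = 21
Shortest: 21.

21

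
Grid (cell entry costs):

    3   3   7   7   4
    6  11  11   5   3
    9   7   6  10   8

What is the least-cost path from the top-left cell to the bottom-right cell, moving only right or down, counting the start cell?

Take (0,0) (0,1) (0,2) (0,3) (0,4) (1,4) (2,4) for a total of 3 + 3 + 7 + 7 + 4 + 3 + 8 = 35.

35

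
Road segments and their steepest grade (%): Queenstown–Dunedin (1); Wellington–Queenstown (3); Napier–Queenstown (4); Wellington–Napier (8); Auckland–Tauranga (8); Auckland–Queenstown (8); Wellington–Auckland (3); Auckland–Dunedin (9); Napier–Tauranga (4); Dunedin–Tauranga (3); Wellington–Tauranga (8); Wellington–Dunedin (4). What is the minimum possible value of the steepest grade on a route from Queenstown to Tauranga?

Comparing a few candidate routes:
Queenstown-Dunedin-Tauranga: max(1, 3) = 3
Queenstown-Wellington-Dunedin-Tauranga: max(3, 4, 3) = 4
Queenstown-Napier-Tauranga: max(4, 4) = 4
Smallest bottleneck: 3%.

3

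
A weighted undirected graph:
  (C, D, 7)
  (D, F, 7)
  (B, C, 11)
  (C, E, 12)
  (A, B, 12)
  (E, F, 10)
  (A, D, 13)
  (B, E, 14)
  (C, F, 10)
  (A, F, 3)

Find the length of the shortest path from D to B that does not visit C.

A few of the D→B routes:
D-A-B: 13 + 12 = 25
D-F-A-B: 7 + 3 + 12 = 22
D-F-E-B: 7 + 10 + 14 = 31
The minimum is 22.

22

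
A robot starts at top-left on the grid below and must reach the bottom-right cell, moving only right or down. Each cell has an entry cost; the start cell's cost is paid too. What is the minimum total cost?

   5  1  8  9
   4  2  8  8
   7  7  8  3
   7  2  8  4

Cheapest: (0,0)→(0,1)→(1,1)→(2,1)→(3,1)→(3,2)→(3,3)
  5 + 1 + 2 + 7 + 2 + 8 + 4 = 29

29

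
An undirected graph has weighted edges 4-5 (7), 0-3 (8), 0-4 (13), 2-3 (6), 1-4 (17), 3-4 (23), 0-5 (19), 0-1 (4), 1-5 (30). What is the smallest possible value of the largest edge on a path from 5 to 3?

Some routes from 5 to 3:
5 - 4 - 3: max(7, 23) = 23
5 - 4 - 1 - 0 - 3: max(7, 17, 4, 8) = 17
5 - 0 - 3: max(19, 8) = 19
5 - 0 - 1 - 4 - 3: max(19, 4, 17, 23) = 23
5 - 4 - 0 - 3: max(7, 13, 8) = 13
Best route has worst link 13.

13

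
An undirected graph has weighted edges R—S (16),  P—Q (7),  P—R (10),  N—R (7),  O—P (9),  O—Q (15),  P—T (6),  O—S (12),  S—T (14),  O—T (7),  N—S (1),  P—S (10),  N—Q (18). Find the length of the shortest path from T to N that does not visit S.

Some routes from T to N avoiding S:
T → P → R → N: 6 + 10 + 7 = 23
T → O → Q → N: 7 + 15 + 18 = 40
T → O → Q → P → R → N: 7 + 15 + 7 + 10 + 7 = 46
T → O → P → Q → N: 7 + 9 + 7 + 18 = 41
T → P → Q → N: 6 + 7 + 18 = 31
T → O → P → R → N: 7 + 9 + 10 + 7 = 33
Shortest: 23.

23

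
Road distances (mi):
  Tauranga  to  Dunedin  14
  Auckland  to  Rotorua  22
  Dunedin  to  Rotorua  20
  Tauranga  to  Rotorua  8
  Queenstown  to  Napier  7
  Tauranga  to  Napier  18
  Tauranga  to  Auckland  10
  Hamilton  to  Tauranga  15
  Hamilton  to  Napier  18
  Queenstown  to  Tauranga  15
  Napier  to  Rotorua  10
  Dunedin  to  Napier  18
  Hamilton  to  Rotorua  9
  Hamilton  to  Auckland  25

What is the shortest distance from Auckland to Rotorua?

Some routes from Auckland to Rotorua:
Auckland-Rotorua: 22
Auckland-Hamilton-Rotorua: 25 + 9 = 34
Auckland-Tauranga-Rotorua: 10 + 8 = 18
Auckland-Tauranga-Hamilton-Rotorua: 10 + 15 + 9 = 34
Shortest: 18 mi.

18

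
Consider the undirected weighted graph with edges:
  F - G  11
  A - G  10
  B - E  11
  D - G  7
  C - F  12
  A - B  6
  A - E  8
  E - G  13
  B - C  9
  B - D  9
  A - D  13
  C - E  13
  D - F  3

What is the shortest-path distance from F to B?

12

Checking several routes:
F → C → B: 12 + 9 = 21
F → D → G → A → B: 3 + 7 + 10 + 6 = 26
F → D → A → B: 3 + 13 + 6 = 22
F → D → B: 3 + 9 = 12
Shortest: 12.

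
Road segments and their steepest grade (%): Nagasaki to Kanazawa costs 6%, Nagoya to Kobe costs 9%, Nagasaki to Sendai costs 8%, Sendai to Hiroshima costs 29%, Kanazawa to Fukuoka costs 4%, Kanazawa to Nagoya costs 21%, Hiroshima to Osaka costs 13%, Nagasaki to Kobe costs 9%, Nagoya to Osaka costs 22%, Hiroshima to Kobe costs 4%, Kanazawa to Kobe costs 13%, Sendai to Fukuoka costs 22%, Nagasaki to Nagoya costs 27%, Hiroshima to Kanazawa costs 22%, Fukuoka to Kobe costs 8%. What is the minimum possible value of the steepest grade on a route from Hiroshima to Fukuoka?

8

Some routes from Hiroshima to Fukuoka:
Hiroshima -> Kanazawa -> Fukuoka: max(22, 4) = 22
Hiroshima -> Kobe -> Nagoya -> Kanazawa -> Fukuoka: max(4, 9, 21, 4) = 21
Hiroshima -> Kobe -> Nagasaki -> Kanazawa -> Fukuoka: max(4, 9, 6, 4) = 9
Hiroshima -> Kobe -> Kanazawa -> Fukuoka: max(4, 13, 4) = 13
Hiroshima -> Kobe -> Fukuoka: max(4, 8) = 8
Smallest bottleneck: 8%.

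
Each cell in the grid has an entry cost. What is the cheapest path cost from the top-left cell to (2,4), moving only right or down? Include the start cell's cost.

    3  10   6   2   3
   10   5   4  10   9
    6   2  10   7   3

36

Take (0,0) -> (0,1) -> (0,2) -> (0,3) -> (0,4) -> (1,4) -> (2,4) for a total of 3 + 10 + 6 + 2 + 3 + 9 + 3 = 36.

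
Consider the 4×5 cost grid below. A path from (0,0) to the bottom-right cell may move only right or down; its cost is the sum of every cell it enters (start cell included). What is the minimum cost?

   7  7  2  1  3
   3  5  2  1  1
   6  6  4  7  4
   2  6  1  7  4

Best path: (0,0) (0,1) (0,2) (0,3) (1,3) (1,4) (2,4) (3,4)
Cost: 7 + 7 + 2 + 1 + 1 + 1 + 4 + 4 = 27

27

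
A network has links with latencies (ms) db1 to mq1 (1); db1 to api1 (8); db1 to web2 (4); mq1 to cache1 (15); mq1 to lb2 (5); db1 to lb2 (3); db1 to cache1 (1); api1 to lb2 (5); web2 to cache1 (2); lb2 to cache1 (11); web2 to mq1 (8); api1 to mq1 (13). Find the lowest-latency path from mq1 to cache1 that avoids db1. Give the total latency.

10

Paths from mq1 to cache1 avoiding db1:
mq1 - lb2 - cache1: 5 + 11 = 16
mq1 - api1 - lb2 - cache1: 13 + 5 + 11 = 29
mq1 - web2 - cache1: 8 + 2 = 10
mq1 - cache1: 15
Shortest: 10 ms.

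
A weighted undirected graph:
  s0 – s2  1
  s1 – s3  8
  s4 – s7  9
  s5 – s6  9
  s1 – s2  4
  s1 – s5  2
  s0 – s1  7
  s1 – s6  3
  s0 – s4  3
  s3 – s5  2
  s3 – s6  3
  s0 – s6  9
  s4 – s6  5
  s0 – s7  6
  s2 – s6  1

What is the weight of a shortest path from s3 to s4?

A few of the s3→s4 routes:
s3 - s6 - s4: 3 + 5 = 8
s3 - s5 - s1 - s6 - s2 - s0 - s4: 2 + 2 + 3 + 1 + 1 + 3 = 12
s3 - s5 - s1 - s2 - s0 - s4: 2 + 2 + 4 + 1 + 3 = 12
s3 - s5 - s1 - s6 - s4: 2 + 2 + 3 + 5 = 12
s3 - s6 - s2 - s0 - s4: 3 + 1 + 1 + 3 = 8
Shortest: 8.

8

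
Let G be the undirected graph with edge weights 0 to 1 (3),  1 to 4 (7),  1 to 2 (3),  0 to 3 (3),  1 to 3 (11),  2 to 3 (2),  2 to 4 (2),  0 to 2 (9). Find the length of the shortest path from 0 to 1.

3

Comparing a few candidate routes:
0 - 3 - 2 - 1: 3 + 2 + 3 = 8
0 - 1: 3
0 - 3 - 1: 3 + 11 = 14
0 - 2 - 1: 9 + 3 = 12
0 - 2 - 4 - 1: 9 + 2 + 7 = 18
0 - 3 - 2 - 4 - 1: 3 + 2 + 2 + 7 = 14
Shortest: 3.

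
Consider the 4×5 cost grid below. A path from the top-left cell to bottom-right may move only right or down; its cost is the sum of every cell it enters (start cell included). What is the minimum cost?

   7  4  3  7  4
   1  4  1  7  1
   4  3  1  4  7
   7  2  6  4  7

29

Take [0,0] → [1,0] → [1,1] → [1,2] → [2,2] → [2,3] → [3,3] → [3,4] for a total of 7 + 1 + 4 + 1 + 1 + 4 + 4 + 7 = 29.
For comparison, the top-then-right route costs 40.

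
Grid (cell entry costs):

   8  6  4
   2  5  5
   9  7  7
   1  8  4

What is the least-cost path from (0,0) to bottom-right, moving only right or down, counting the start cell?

One optimal route is (0,0) → (1,0) → (1,1) → (1,2) → (2,2) → (3,2).
Its cost is 8 + 2 + 5 + 5 + 7 + 4 = 31.

31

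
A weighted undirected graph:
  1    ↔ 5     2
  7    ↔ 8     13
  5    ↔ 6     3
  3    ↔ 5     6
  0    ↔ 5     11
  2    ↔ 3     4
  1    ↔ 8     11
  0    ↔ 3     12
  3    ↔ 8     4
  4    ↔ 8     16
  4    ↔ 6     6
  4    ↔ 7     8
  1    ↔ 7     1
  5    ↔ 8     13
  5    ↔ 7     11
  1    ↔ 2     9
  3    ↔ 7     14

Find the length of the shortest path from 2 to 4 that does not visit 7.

Checking several routes:
2→3→8→5→6→4: 4 + 4 + 13 + 3 + 6 = 30
2→3→5→6→4: 4 + 6 + 3 + 6 = 19
2→3→8→4: 4 + 4 + 16 = 24
2→1→5→6→4: 9 + 2 + 3 + 6 = 20
Best route has total 19.

19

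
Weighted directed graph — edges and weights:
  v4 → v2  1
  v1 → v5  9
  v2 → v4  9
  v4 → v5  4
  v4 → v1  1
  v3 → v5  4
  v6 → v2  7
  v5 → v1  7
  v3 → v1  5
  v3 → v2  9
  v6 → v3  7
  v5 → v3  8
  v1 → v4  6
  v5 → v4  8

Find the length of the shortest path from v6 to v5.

A few of the v6→v5 routes:
v6 -> v3 -> v5: 7 + 4 = 11
v6 -> v3 -> v1 -> v4 -> v5: 7 + 5 + 6 + 4 = 22
v6 -> v3 -> v1 -> v5: 7 + 5 + 9 = 21
v6 -> v2 -> v4 -> v5: 7 + 9 + 4 = 20
The minimum is 11.

11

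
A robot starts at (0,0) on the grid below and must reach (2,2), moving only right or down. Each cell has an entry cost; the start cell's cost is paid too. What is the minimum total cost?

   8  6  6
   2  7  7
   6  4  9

29

Take (0,0) → (1,0) → (2,0) → (2,1) → (2,2) for a total of 8 + 2 + 6 + 4 + 9 = 29.
For comparison, the top-then-right route costs 36.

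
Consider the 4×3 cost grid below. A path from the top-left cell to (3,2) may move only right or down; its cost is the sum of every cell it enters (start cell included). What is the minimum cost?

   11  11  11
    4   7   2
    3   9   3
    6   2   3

Cheapest: [0,0]→[1,0]→[2,0]→[3,0]→[3,1]→[3,2]
  11 + 4 + 3 + 6 + 2 + 3 = 29
For comparison, the top-then-right route costs 41.

29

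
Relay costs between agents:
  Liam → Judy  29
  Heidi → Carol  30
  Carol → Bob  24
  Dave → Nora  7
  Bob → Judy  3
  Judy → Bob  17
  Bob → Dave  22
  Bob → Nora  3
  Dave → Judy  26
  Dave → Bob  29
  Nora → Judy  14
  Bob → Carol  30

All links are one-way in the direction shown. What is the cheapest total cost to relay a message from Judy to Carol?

Candidate routes:
Judy-Bob-Carol: 17 + 30 = 47
Shortest: 47.

47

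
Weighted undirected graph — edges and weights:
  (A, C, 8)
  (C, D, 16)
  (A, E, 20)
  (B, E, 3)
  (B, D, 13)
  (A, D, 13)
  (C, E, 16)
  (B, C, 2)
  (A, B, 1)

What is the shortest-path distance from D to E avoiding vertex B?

Routes from D to E avoiding B:
D -> C -> E: 16 + 16 = 32
D -> C -> A -> E: 16 + 8 + 20 = 44
D -> A -> C -> E: 13 + 8 + 16 = 37
D -> A -> E: 13 + 20 = 33
Best route has total 32.

32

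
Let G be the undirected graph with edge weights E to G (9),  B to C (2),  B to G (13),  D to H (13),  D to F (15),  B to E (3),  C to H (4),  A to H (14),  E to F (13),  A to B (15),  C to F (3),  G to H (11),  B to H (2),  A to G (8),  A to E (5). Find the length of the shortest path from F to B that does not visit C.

16

A few of the F→B routes:
F-D-H-B: 15 + 13 + 2 = 30
F-E-B: 13 + 3 = 16
F-E-A-B: 13 + 5 + 15 = 33
F-E-A-H-B: 13 + 5 + 14 + 2 = 34
The minimum is 16.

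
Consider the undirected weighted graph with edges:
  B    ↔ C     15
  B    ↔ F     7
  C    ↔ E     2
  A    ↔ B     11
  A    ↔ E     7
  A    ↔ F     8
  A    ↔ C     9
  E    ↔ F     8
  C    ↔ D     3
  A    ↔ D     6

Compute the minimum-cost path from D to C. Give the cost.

Comparing a few candidate routes:
D-A-C: 6 + 9 = 15
D-A-F-E-C: 6 + 8 + 8 + 2 = 24
D-A-E-C: 6 + 7 + 2 = 15
D-C: 3
The minimum is 3.

3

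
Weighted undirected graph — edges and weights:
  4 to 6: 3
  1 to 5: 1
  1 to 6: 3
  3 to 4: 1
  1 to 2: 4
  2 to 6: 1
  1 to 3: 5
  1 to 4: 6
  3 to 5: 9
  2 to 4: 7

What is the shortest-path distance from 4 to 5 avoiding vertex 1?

Candidate routes:
4 → 3 → 5: 1 + 9 = 10
Best route has total 10.

10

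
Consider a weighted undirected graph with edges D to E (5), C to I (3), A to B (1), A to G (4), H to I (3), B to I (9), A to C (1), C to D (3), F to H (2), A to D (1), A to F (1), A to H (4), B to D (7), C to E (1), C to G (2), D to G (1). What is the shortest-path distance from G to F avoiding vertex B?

3

A few of the G→F routes:
G → D → C → A → F: 1 + 3 + 1 + 1 = 6
G → D → A → F: 1 + 1 + 1 = 3
G → A → F: 4 + 1 = 5
G → C → A → F: 2 + 1 + 1 = 4
G → C → D → A → F: 2 + 3 + 1 + 1 = 7
Best route has total 3.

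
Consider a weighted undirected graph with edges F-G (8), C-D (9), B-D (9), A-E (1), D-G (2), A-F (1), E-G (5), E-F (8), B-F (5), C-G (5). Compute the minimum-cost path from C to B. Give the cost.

Some routes from C to B:
C-D-G-E-A-F-B: 9 + 2 + 5 + 1 + 1 + 5 = 23
C-D-B: 9 + 9 = 18
C-G-D-B: 5 + 2 + 9 = 16
C-G-E-A-F-B: 5 + 5 + 1 + 1 + 5 = 17
C-G-F-B: 5 + 8 + 5 = 18
Shortest: 16.

16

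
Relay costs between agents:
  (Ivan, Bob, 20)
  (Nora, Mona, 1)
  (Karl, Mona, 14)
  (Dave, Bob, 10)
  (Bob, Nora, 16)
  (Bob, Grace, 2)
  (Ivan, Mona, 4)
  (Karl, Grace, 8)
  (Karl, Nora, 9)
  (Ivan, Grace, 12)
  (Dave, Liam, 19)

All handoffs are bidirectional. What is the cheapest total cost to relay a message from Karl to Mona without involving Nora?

Routes from Karl to Mona avoiding Nora:
Karl → Mona: 14
Karl → Grace → Ivan → Mona: 8 + 12 + 4 = 24
Karl → Grace → Bob → Ivan → Mona: 8 + 2 + 20 + 4 = 34
Best route has total 14.

14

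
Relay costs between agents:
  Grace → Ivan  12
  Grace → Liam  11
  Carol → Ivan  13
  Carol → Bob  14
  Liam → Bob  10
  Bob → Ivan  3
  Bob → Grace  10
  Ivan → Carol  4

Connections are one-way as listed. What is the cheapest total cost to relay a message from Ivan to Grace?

28

Routes from Ivan to Grace:
Ivan → Carol → Bob → Grace: 4 + 14 + 10 = 28
Shortest: 28.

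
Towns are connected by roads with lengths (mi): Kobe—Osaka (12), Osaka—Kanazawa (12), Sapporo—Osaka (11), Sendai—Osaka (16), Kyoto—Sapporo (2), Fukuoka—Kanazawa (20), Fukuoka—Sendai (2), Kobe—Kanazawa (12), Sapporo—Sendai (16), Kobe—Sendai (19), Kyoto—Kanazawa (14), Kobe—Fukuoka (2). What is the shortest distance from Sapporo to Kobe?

20

Comparing a few candidate routes:
Sapporo - Osaka - Sendai - Fukuoka - Kobe: 11 + 16 + 2 + 2 = 31
Sapporo - Sendai - Kobe: 16 + 19 = 35
Sapporo - Osaka - Kanazawa - Kobe: 11 + 12 + 12 = 35
Sapporo - Sendai - Fukuoka - Kobe: 16 + 2 + 2 = 20
Sapporo - Osaka - Kobe: 11 + 12 = 23
Sapporo - Kyoto - Kanazawa - Kobe: 2 + 14 + 12 = 28
The minimum is 20 mi.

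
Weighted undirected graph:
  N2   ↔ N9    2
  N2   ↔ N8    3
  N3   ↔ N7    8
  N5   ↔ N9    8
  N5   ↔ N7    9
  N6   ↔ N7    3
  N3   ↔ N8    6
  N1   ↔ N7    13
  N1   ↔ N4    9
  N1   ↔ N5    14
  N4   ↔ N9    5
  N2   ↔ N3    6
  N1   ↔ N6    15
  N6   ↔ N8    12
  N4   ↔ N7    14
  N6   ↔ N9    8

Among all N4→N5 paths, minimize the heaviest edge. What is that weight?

A few of the N4→N5 routes:
N4 → N9 → N5: max(5, 8) = 8
N4 → N9 → N2 → N3 → N7 → N5: max(5, 2, 6, 8, 9) = 9
N4 → N9 → N2 → N8 → N3 → N7 → N5: max(5, 2, 3, 6, 8, 9) = 9
Smallest bottleneck: 8.

8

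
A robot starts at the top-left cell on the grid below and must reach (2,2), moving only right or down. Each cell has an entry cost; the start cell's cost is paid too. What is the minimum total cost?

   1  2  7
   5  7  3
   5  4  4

Path [0,0] -> [0,1] -> [0,2] -> [1,2] -> [2,2]: 1 + 2 + 7 + 3 + 4 = 17.

17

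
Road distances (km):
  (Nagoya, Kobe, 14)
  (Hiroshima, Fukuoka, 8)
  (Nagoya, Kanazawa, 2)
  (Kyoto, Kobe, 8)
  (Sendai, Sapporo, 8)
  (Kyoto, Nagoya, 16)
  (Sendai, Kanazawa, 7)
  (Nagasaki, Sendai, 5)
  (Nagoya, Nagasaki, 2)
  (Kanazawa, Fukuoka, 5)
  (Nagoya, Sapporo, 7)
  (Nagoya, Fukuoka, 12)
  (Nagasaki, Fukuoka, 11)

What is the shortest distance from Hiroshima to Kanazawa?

Comparing a few candidate routes:
Hiroshima-Fukuoka-Nagoya-Kanazawa: 8 + 12 + 2 = 22
Hiroshima-Fukuoka-Nagasaki-Nagoya-Kanazawa: 8 + 11 + 2 + 2 = 23
Hiroshima-Fukuoka-Kanazawa: 8 + 5 = 13
Hiroshima-Fukuoka-Nagasaki-Sendai-Kanazawa: 8 + 11 + 5 + 7 = 31
Shortest: 13 km.

13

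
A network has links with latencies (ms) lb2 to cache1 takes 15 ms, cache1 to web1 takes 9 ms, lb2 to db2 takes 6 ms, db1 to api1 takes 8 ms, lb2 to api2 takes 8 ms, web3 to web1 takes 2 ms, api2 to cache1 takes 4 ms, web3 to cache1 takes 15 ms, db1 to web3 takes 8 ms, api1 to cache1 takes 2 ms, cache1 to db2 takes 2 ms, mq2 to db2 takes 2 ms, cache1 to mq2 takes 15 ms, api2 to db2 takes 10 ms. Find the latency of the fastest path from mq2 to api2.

Checking several routes:
mq2 - db2 - api2: 2 + 10 = 12
mq2 - db2 - lb2 - api2: 2 + 6 + 8 = 16
mq2 - cache1 - api2: 15 + 4 = 19
mq2 - db2 - cache1 - api2: 2 + 2 + 4 = 8
Shortest: 8 ms.

8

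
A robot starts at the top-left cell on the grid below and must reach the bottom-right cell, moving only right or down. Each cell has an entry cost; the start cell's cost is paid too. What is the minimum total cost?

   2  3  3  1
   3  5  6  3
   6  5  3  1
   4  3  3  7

Path [0,0] -> [0,1] -> [0,2] -> [0,3] -> [1,3] -> [2,3] -> [3,3]: 2 + 3 + 3 + 1 + 3 + 1 + 7 = 20.

20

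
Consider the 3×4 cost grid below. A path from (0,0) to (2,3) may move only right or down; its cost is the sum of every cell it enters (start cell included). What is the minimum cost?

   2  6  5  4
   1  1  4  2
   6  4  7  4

14

Cheapest: (0,0)→(1,0)→(1,1)→(1,2)→(1,3)→(2,3)
  2 + 1 + 1 + 4 + 2 + 4 = 14
For comparison, the top-then-right route costs 23.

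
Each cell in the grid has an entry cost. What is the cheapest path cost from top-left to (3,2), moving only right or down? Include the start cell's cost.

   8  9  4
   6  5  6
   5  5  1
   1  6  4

Cheapest: r0c0 -> r1c0 -> r1c1 -> r2c1 -> r2c2 -> r3c2
  8 + 6 + 5 + 5 + 1 + 4 = 29

29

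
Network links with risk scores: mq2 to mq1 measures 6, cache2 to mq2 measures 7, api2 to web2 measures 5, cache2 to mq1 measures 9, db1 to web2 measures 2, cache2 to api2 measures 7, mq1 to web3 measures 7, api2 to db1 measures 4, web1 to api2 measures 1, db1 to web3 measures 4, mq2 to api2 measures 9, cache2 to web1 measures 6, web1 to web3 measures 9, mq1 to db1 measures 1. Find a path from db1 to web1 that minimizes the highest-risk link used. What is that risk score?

Comparing a few candidate routes:
db1→web2→api2→web1: max(2, 5, 1) = 5
db1→web2→api2→cache2→web1: max(2, 5, 7, 6) = 7
db1→web3→mq1→mq2→cache2→web1: max(4, 7, 6, 7, 6) = 7
db1→api2→cache2→web1: max(4, 7, 6) = 7
db1→api2→web1: max(4, 1) = 4
db1→web3→mq1→mq2→cache2→api2→web1: max(4, 7, 6, 7, 7, 1) = 7
Smallest bottleneck: 4.

4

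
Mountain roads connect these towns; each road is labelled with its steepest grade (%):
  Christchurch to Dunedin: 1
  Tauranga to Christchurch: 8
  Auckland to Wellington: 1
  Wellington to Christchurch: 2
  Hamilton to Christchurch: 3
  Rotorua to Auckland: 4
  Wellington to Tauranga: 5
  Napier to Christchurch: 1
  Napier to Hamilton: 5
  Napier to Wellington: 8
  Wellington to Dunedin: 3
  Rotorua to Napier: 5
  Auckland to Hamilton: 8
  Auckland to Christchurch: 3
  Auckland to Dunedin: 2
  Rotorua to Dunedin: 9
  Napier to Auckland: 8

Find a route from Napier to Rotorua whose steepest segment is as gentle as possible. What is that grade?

Checking several routes:
Napier -> Christchurch -> Dunedin -> Wellington -> Auckland -> Rotorua: max(1, 1, 3, 1, 4) = 4
Napier -> Christchurch -> Wellington -> Auckland -> Rotorua: max(1, 2, 1, 4) = 4
Napier -> Christchurch -> Dunedin -> Auckland -> Rotorua: max(1, 1, 2, 4) = 4
Napier -> Christchurch -> Wellington -> Dunedin -> Auckland -> Rotorua: max(1, 2, 3, 2, 4) = 4
Best route has worst link 4%.

4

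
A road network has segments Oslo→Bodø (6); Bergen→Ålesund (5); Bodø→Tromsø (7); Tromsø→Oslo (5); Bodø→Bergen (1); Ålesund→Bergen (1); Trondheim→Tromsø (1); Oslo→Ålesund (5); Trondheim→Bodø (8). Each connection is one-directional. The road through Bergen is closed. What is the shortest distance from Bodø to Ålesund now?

Routes from Bodø to Ålesund avoiding Bergen:
Bodø - Tromsø - Oslo - Ålesund: 7 + 5 + 5 = 17
Shortest: 17 km.

17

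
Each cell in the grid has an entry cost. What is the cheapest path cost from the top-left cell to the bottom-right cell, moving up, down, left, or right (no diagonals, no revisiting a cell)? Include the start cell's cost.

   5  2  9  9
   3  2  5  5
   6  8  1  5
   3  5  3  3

Take (0,0) → (0,1) → (1,1) → (1,2) → (2,2) → (3,2) → (3,3) for a total of 5 + 2 + 2 + 5 + 1 + 3 + 3 = 21.

21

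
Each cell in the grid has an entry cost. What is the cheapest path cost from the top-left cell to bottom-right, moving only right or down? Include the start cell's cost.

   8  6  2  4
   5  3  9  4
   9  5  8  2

26

Take [0,0] [0,1] [0,2] [0,3] [1,3] [2,3] for a total of 8 + 6 + 2 + 4 + 4 + 2 = 26.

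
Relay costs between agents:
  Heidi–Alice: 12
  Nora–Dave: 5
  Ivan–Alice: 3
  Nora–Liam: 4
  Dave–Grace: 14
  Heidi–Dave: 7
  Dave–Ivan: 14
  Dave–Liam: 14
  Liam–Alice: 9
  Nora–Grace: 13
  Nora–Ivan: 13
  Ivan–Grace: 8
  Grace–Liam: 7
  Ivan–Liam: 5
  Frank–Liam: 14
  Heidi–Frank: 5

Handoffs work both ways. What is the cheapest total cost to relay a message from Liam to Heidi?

16

A few of the Liam→Heidi routes:
Liam-Ivan-Alice-Heidi: 5 + 3 + 12 = 20
Liam-Dave-Heidi: 14 + 7 = 21
Liam-Frank-Heidi: 14 + 5 = 19
Liam-Ivan-Dave-Heidi: 5 + 14 + 7 = 26
Liam-Nora-Dave-Heidi: 4 + 5 + 7 = 16
Liam-Alice-Heidi: 9 + 12 = 21
The minimum is 16.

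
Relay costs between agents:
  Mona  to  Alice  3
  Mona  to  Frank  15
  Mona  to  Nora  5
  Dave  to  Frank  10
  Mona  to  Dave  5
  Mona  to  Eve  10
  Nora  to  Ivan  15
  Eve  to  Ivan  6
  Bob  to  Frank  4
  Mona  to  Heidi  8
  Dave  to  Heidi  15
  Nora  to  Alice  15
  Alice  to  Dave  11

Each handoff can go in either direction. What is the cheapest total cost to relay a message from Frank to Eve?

Checking several routes:
Frank→Mona→Nora→Ivan→Eve: 15 + 5 + 15 + 6 = 41
Frank→Dave→Mona→Nora→Ivan→Eve: 10 + 5 + 5 + 15 + 6 = 41
Frank→Dave→Mona→Eve: 10 + 5 + 10 = 25
Frank→Dave→Alice→Mona→Eve: 10 + 11 + 3 + 10 = 34
Frank→Mona→Eve: 15 + 10 = 25
Shortest: 25.

25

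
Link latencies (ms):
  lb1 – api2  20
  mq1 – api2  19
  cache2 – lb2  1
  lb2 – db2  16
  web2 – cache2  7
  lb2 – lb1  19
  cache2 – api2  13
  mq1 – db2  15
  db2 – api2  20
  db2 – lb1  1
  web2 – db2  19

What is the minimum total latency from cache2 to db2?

Checking several routes:
cache2→web2→db2: 7 + 19 = 26
cache2→lb2→db2: 1 + 16 = 17
cache2→api2→db2: 13 + 20 = 33
cache2→api2→lb1→db2: 13 + 20 + 1 = 34
cache2→lb2→lb1→db2: 1 + 19 + 1 = 21
Shortest: 17 ms.

17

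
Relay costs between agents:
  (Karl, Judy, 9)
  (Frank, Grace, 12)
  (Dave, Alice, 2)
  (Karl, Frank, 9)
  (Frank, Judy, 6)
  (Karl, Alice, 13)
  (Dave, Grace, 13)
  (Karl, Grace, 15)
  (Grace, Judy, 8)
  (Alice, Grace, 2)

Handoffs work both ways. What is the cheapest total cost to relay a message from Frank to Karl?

Checking several routes:
Frank -> Grace -> Karl: 12 + 15 = 27
Frank -> Karl: 9
Frank -> Judy -> Grace -> Karl: 6 + 8 + 15 = 29
Frank -> Judy -> Karl: 6 + 9 = 15
Frank -> Grace -> Alice -> Karl: 12 + 2 + 13 = 27
Best route has total 9.

9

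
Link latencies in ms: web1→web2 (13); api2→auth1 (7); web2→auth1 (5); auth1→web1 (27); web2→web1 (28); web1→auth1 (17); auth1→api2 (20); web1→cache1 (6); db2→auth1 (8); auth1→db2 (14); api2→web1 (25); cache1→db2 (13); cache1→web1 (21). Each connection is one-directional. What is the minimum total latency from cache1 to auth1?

21

Routes from cache1 to auth1:
cache1-db2-auth1: 13 + 8 = 21
cache1-web1-web2-auth1: 21 + 13 + 5 = 39
cache1-web1-auth1: 21 + 17 = 38
The minimum is 21 ms.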